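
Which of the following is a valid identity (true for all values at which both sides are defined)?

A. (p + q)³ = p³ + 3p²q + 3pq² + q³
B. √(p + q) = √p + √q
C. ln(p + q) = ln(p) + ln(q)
A

A: holds — e.g. at (0, 1), both sides equal 1.
B: fails at (2, 4) — LHS = √(6) ≈ 2.449, RHS = √(2) + 2 ≈ 3.414.
C: fails at (3, 7) — LHS = ln(10) ≈ 2.303, RHS = ln(3) + ln(7) ≈ 3.045.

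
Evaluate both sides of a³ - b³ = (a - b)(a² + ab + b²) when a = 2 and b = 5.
LHS = 2³ - 5³ = -117
RHS = (2 - 5)(2² + 2·5 + 5²) = -117

LHS = RHS: the two sides agree.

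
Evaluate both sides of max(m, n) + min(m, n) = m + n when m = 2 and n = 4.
LHS = max(2, 4) + min(2, 4) = 6
RHS = 2 + 4 = 6

LHS = RHS: the two sides agree.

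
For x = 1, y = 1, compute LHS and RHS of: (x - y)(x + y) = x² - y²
LHS = (1 - 1)(1 + 1) = 0
RHS = 1² - 1² = 0

LHS = RHS: the two sides agree.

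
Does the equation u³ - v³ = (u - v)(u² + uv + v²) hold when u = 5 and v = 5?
Substituting u = 5, v = 5:

LHS = 5³ - 5³ = 0
RHS = (5 - 5)(5² + 5·5 + 5²) = 0

LHS = RHS, so the equation holds at this point.

Answer: Holds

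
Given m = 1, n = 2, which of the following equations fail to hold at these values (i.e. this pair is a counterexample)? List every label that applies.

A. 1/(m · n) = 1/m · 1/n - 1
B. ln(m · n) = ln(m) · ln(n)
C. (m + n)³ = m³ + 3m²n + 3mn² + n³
A, B

Evaluating each claim at the given values:
A. LHS = 1/2, RHS = -1/2 → fails here (LHS ≠ RHS)
B. LHS = ln(2) ≈ 0.6931, RHS = 0 → fails here (LHS ≠ RHS)
C. LHS = 27, RHS = 27 → holds here (LHS = RHS)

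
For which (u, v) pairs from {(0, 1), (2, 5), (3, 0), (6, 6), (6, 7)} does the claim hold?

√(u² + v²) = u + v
Testing each pair:
(0, 1): LHS = 1, RHS = 1 → holds
(2, 5): LHS = √(29) ≈ 5.385, RHS = 7 → fails
(3, 0): LHS = 3, RHS = 3 → holds
(6, 6): LHS = 6·√(2) ≈ 8.485, RHS = 12 → fails
(6, 7): LHS = √(85) ≈ 9.22, RHS = 13 → fails

2 of 5 pairs satisfy the claim.

Answer: (0, 1), (3, 0)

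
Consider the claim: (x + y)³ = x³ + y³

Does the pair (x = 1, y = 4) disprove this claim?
Substituting x = 1, y = 4:
LHS = (1 + 4)³ = 125
RHS = 1³ + 4³ = 65

Since LHS ≠ RHS, this pair disproves the claim.

Answer: Yes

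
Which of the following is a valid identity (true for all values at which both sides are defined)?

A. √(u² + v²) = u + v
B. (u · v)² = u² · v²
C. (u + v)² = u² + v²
B

A: fails at (3, 7) — LHS = √(58) ≈ 7.616, RHS = 10.
B: holds — e.g. at (3, 5), both sides equal 225.
C: fails at (4, 6) — LHS = 100, RHS = 52.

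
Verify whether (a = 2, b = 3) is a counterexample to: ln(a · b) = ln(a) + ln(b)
No

Substituting a = 2, b = 3:
LHS = ln(2 · 3) = ln(6) ≈ 1.792
RHS = ln(2) + ln(3) ≈ 1.792

The sides agree, so this pair does not disprove the claim.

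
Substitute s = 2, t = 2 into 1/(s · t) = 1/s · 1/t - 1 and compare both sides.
LHS = 1/(2 · 2) = 1/4
RHS = 1/2 · 1/2 - 1 = -3/4

LHS ≠ RHS, so the equation does not hold here.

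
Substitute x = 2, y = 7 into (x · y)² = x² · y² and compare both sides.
LHS = (2 · 7)² = 196
RHS = 2² · 7² = 196

LHS = RHS: the two sides agree.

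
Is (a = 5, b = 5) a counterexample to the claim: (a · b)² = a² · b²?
Substituting a = 5, b = 5:
LHS = (5 · 5)² = 625
RHS = 5² · 5² = 625

The sides agree, so this pair does not disprove the claim.

Answer: No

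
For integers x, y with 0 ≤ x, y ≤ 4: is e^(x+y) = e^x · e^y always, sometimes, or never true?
Always true

The identity holds for every pair in the range. For instance at (x, y) = (1, 3): both sides equal e^4 ≈ 54.6.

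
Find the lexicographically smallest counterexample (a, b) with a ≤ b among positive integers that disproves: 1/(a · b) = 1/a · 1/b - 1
Substituting (1, 1) into the claim:
LHS = 1/(1 · 1) = 1
RHS = 1/1 · 1/1 - 1 = 0

Since LHS ≠ RHS, this pair disproves the claim, and no lexicographically smaller pair (a ≤ b, positive integers) does.

For instance (5, 6) is also a counterexample (LHS = 1/30, RHS = -29/30), but it's lexicographically larger.

Answer: (a, b) = (1, 1)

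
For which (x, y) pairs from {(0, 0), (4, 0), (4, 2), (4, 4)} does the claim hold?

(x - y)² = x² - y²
(0, 0), (4, 0), (4, 4)

Testing each pair:
(0, 0): LHS = 0, RHS = 0 → holds
(4, 0): LHS = 16, RHS = 16 → holds
(4, 2): LHS = 4, RHS = 12 → fails
(4, 4): LHS = 0, RHS = 0 → holds

3 of 4 pairs satisfy the claim.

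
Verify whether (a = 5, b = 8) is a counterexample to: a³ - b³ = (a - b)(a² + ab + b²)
Substituting a = 5, b = 8:
LHS = 5³ - 8³ = -387
RHS = (5 - 8)(5² + 5·8 + 8²) = -387

The sides agree, so this pair does not disprove the claim.

Answer: No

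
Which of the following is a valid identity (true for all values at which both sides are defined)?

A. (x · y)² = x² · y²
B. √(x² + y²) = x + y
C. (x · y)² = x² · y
A

A: holds — e.g. at (6, 7), both sides equal 1764.
B: fails at (4, 5) — LHS = √(41) ≈ 6.403, RHS = 9.
C: fails at (1, 5) — LHS = 25, RHS = 5.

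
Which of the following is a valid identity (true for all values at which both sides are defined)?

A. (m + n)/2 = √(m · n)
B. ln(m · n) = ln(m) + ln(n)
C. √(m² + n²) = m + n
A: fails at (1, 2) — LHS = 3/2, RHS = √(2) ≈ 1.414.
B: holds — e.g. at (4, 5), both sides equal ln(20) ≈ 2.996.
C: fails at (6, 7) — LHS = √(85) ≈ 9.22, RHS = 13.

Answer: B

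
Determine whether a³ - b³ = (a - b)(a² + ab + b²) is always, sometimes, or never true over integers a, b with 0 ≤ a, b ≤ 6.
The identity holds for every pair in the range. For instance at (a, b) = (4, 6): both sides equal -152.

Answer: Always true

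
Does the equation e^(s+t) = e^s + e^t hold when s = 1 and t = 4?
Fails

Substituting s = 1, t = 4:

LHS = e^(1+4) = e^5 ≈ 148.4
RHS = e^1 + e^4 = e + e^4 ≈ 57.32

LHS ≠ RHS, so the equation does not hold at this point.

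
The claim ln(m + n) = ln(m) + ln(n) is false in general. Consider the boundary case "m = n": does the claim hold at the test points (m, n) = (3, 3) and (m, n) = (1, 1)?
No, fails at both test points

At (3, 3): LHS = ln(6) ≈ 1.792 ≠ RHS = 2·ln(3) ≈ 2.197
At (1, 1): LHS = ln(2) ≈ 0.6931 ≠ RHS = 0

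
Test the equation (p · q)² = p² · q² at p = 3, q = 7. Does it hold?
Holds

Substituting p = 3, q = 7:

LHS = (3 · 7)² = 441
RHS = 3² · 7² = 441

LHS = RHS, so the equation holds at this point.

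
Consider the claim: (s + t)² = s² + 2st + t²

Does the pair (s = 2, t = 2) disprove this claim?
Substituting s = 2, t = 2:
LHS = (2 + 2)² = 16
RHS = 2² + 2·2·2 + 2² = 16

The sides agree, so this pair does not disprove the claim.

Answer: No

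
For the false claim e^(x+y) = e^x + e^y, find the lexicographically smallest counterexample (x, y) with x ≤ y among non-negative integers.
Substituting (0, 0) into the claim:
LHS = e^(0+0) = 1
RHS = e^0 + e^0 = 2

Since LHS ≠ RHS, this pair disproves the claim, and no lexicographically smaller pair (x ≤ y, non-negative integers) does.

For instance (2, 3) is also a counterexample (LHS = e^5 ≈ 148.4, RHS = e^2 + e^3 ≈ 27.47), but it's lexicographically larger.

Answer: (x, y) = (0, 0)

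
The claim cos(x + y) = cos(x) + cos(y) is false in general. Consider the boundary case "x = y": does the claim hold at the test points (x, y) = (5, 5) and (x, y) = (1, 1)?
At (5, 5): LHS = cos(10) ≈ -0.8391 ≠ RHS = 2·cos(5) ≈ 0.5673
At (1, 1): LHS = cos(2) ≈ -0.4161 ≠ RHS = 2·cos(1) ≈ 1.081

Answer: No, fails at both test points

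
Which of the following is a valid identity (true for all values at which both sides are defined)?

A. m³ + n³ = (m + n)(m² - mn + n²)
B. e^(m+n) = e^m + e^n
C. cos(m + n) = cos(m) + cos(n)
A: holds — e.g. at (2, 3), both sides equal 35.
B: fails at (6, 7) — LHS = e^13 ≈ 442413.4, RHS = e^6 + e^7 ≈ 1500.
C: fails at (4, 6) — LHS = cos(10) ≈ -0.8391, RHS = cos(4) + cos(6) ≈ 0.3065.

Answer: A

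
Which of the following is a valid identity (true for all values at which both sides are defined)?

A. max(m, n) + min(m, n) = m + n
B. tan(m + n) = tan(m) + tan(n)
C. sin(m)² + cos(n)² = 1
A: holds — e.g. at (1, 2), both sides equal 3.
B: fails at (3, 3) — LHS = tan(6) ≈ -0.291, RHS = 2·tan(3) ≈ -0.2851.
C: fails at (4, 6) — LHS = sin(4)² + cos(6)² ≈ 1.495, RHS = 1.

Answer: A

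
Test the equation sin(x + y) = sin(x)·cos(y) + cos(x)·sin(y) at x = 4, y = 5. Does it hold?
Holds

Substituting x = 4, y = 5:

LHS = sin(4 + 5) = sin(9) ≈ 0.4121
RHS = sin(4)·cos(5) + cos(4)·sin(5) = sin(4)·cos(5) + sin(5)·cos(4) ≈ 0.4121

LHS = RHS, so the equation holds at this point.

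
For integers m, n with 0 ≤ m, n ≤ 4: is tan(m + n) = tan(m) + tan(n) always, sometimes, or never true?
Sometimes true

It holds at (m, n) = (0, 0) (both sides equal 0), but fails at (m, n) = (2, 1) (LHS = tan(3) ≈ -0.1425, RHS = tan(2) + tan(1) ≈ -0.6276).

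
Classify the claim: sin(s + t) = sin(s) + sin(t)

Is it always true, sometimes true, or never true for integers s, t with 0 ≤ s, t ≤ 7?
Sometimes true

It holds at (s, t) = (0, 0) (both sides equal 0), but fails at (s, t) = (3, 4) (LHS = sin(7) ≈ 0.657, RHS = sin(4) + sin(3) ≈ -0.6157).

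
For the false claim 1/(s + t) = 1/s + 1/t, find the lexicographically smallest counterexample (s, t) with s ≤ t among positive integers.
Substituting (1, 1) into the claim:
LHS = 1/(1 + 1) = 1/2
RHS = 1/1 + 1/1 = 2

Since LHS ≠ RHS, this pair disproves the claim, and no lexicographically smaller pair (s ≤ t, positive integers) does.

For instance (4, 5) is also a counterexample (LHS = 1/9, RHS = 9/20), but it's lexicographically larger.

Answer: (s, t) = (1, 1)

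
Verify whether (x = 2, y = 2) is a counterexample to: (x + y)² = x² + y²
Yes

Substituting x = 2, y = 2:
LHS = (2 + 2)² = 16
RHS = 2² + 2² = 8

Since LHS ≠ RHS, this pair disproves the claim.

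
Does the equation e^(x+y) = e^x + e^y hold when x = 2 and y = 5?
Fails

Substituting x = 2, y = 5:

LHS = e^(2+5) = e^7 ≈ 1097
RHS = e^2 + e^5 ≈ 155.8

LHS ≠ RHS, so the equation does not hold at this point.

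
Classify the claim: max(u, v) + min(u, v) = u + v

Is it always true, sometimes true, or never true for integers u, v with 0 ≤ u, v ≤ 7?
Always true

The identity holds for every pair in the range. For instance at (u, v) = (2, 1): both sides equal 3.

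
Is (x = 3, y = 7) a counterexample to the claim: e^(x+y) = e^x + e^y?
Yes

Substituting x = 3, y = 7:
LHS = e^(3+7) = e^10 ≈ 22026.5
RHS = e^3 + e^7 ≈ 1117

Since LHS ≠ RHS, this pair disproves the claim.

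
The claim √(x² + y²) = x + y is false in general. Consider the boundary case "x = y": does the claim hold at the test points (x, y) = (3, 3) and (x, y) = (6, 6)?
At (3, 3): LHS = 3·√(2) ≈ 4.243 ≠ RHS = 6
At (6, 6): LHS = 6·√(2) ≈ 8.485 ≠ RHS = 12

Answer: No, fails at both test points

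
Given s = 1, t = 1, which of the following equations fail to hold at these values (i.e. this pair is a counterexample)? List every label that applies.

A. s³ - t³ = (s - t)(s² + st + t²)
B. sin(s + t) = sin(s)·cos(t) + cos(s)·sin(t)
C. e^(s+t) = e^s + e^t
C

Evaluating each claim at the given values:
A. LHS = 0, RHS = 0 → holds here (LHS = RHS)
B. LHS = sin(2) ≈ 0.9093, RHS = 2·sin(1)·cos(1) ≈ 0.9093 → holds here (LHS = RHS)
C. LHS = e^2 ≈ 7.389, RHS = 2·e ≈ 5.437 → fails here (LHS ≠ RHS)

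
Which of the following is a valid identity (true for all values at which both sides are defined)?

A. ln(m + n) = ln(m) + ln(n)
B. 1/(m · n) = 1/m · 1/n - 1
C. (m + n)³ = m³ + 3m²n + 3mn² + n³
C

A: fails at (1, 1) — LHS = ln(2) ≈ 0.6931, RHS = 0.
B: fails at (1, 2) — LHS = 1/2, RHS = -1/2.
C: holds — e.g. at (3, 3), both sides equal 216.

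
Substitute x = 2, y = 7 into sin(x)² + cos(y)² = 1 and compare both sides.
LHS = sin(2)² + cos(7)² ≈ 1.395
RHS = 1

LHS ≠ RHS (they differ by about 0.3952), so the equation does not hold here.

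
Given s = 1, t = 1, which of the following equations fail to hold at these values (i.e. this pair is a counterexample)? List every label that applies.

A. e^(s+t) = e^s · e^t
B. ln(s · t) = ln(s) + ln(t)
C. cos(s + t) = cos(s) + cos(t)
C

Evaluating each claim at the given values:
A. LHS = e^2 ≈ 7.389, RHS = e^2 ≈ 7.389 → holds here (LHS = RHS)
B. LHS = 0, RHS = 0 → holds here (LHS = RHS)
C. LHS = cos(2) ≈ -0.4161, RHS = 2·cos(1) ≈ 1.081 → fails here (LHS ≠ RHS)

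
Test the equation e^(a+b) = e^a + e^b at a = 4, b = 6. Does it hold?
Fails

Substituting a = 4, b = 6:

LHS = e^(4+6) = e^10 ≈ 22026.5
RHS = e^4 + e^6 ≈ 458

LHS ≠ RHS, so the equation does not hold at this point.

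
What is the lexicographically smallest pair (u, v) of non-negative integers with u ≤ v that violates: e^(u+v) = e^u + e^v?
Substituting (0, 0) into the claim:
LHS = e^(0+0) = 1
RHS = e^0 + e^0 = 2

Since LHS ≠ RHS, this pair disproves the claim, and no lexicographically smaller pair (u ≤ v, non-negative integers) does.

For instance (3, 7) is also a counterexample (LHS = e^10 ≈ 22026.5, RHS = e^3 + e^7 ≈ 1117), but it's lexicographically larger.

Answer: (u, v) = (0, 0)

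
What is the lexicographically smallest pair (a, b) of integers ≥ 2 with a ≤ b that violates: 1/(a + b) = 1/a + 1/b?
(a, b) = (2, 2)

Substituting (2, 2) into the claim:
LHS = 1/(2 + 2) = 1/4
RHS = 1/2 + 1/2 = 1

Since LHS ≠ RHS, this pair disproves the claim, and no lexicographically smaller pair (a ≤ b, integers ≥ 2) does.

For instance (3, 3) is also a counterexample (LHS = 1/6, RHS = 2/3), but it's lexicographically larger.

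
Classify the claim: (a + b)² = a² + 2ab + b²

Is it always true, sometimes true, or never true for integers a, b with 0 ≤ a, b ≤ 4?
The identity holds for every pair in the range. For instance at (a, b) = (4, 0): both sides equal 16.

Answer: Always true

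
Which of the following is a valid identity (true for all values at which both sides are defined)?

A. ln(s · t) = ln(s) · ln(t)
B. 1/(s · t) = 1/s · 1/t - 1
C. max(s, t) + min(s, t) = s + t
A: fails at (3, 5) — LHS = ln(15) ≈ 2.708, RHS = ln(3)·ln(5) ≈ 1.768.
B: fails at (3, 4) — LHS = 1/12, RHS = -11/12.
C: holds — e.g. at (2, 4), both sides equal 6.

Answer: C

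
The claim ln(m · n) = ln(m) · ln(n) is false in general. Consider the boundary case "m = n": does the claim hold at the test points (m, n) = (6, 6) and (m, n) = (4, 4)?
No, fails at both test points

At (6, 6): LHS = ln(36) ≈ 3.584 ≠ RHS = ln(6)² ≈ 3.21
At (4, 4): LHS = ln(16) ≈ 2.773 ≠ RHS = ln(4)² ≈ 1.922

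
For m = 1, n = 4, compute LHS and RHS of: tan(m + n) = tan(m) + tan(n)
LHS = tan(1 + 4) = tan(5) ≈ -3.381
RHS = tan(1) + tan(4) ≈ 2.715

LHS ≠ RHS (they differ by about 6.096), so the equation does not hold here.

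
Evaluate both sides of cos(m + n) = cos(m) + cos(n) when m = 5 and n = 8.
LHS = cos(5 + 8) = cos(13) ≈ 0.9074
RHS = cos(5) + cos(8) ≈ 0.1382

LHS ≠ RHS (they differ by about 0.7693), so the equation does not hold here.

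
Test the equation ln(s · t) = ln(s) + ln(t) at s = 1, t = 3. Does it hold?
Substituting s = 1, t = 3:

LHS = ln(1 · 3) = ln(3) ≈ 1.099
RHS = ln(1) + ln(3) = ln(3) ≈ 1.099

LHS = RHS, so the equation holds at this point.

Answer: Holds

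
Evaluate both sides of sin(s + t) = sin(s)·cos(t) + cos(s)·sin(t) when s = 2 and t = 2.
LHS = sin(2 + 2) = sin(4) ≈ -0.7568
RHS = sin(2)·cos(2) + cos(2)·sin(2) = 2·sin(2)·cos(2) ≈ -0.7568

LHS = RHS: the two sides agree.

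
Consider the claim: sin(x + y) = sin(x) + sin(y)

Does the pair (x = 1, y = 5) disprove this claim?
Yes

Substituting x = 1, y = 5:
LHS = sin(1 + 5) = sin(6) ≈ -0.2794
RHS = sin(1) + sin(5) ≈ -0.1175

Since LHS ≠ RHS, this pair disproves the claim.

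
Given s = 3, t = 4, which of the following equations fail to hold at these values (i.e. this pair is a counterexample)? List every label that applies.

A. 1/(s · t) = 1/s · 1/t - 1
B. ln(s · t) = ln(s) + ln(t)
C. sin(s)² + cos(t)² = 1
Evaluating each claim at the given values:
A. LHS = 1/12, RHS = -11/12 → fails here (LHS ≠ RHS)
B. LHS = ln(12) ≈ 2.485, RHS = ln(3) + ln(4) ≈ 2.485 → holds here (LHS = RHS)
C. LHS = sin(3)² + cos(4)² ≈ 0.4472, RHS = 1 → fails here (LHS ≠ RHS)

Answer: A, C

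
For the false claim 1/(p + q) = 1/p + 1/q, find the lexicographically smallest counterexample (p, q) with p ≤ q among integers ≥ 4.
(p, q) = (4, 4)

Substituting (4, 4) into the claim:
LHS = 1/(4 + 4) = 1/8
RHS = 1/4 + 1/4 = 1/2

Since LHS ≠ RHS, this pair disproves the claim, and no lexicographically smaller pair (p ≤ q, integers ≥ 4) does.

For instance (5, 7) is also a counterexample (LHS = 1/12, RHS = 12/35), but it's lexicographically larger.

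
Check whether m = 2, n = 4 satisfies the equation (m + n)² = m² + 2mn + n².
Holds

Substituting m = 2, n = 4:

LHS = (2 + 4)² = 36
RHS = 2² + 2·2·4 + 4² = 36

LHS = RHS, so the equation holds at this point.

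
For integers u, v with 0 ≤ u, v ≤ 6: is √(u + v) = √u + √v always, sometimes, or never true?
Sometimes true

It holds at (u, v) = (0, 4) (both sides equal 2), but fails at (u, v) = (1, 4) (LHS = √(5) ≈ 2.236, RHS = 3).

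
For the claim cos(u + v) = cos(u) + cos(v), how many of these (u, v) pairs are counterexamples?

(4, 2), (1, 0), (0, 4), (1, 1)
Testing each pair:
(4, 2): LHS = cos(6) ≈ 0.9602, RHS = cos(4) + cos(2) ≈ -1.07 → counterexample
(1, 0): LHS = cos(1) ≈ 0.5403, RHS = cos(1) + 1 ≈ 1.54 → counterexample
(0, 4): LHS = cos(4) ≈ -0.6536, RHS = cos(4) + 1 ≈ 0.3464 → counterexample
(1, 1): LHS = cos(2) ≈ -0.4161, RHS = 2·cos(1) ≈ 1.081 → counterexample

That makes 4 counterexamples.

Answer: 4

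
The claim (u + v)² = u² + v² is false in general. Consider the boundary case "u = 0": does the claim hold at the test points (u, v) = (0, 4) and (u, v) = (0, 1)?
At (0, 4): LHS = 16, RHS = 16 → equal
At (0, 1): LHS = 1, RHS = 1 → equal

So the claim does hold at both of these boundary points, even though it is not an identity.

Answer: Yes, holds at both test points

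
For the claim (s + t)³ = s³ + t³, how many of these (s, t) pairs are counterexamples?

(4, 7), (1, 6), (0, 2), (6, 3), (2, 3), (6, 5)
Testing each pair:
(4, 7): LHS = 1331, RHS = 407 → counterexample
(1, 6): LHS = 343, RHS = 217 → counterexample
(0, 2): LHS = 8, RHS = 8 → satisfies claim
(6, 3): LHS = 729, RHS = 243 → counterexample
(2, 3): LHS = 125, RHS = 35 → counterexample
(6, 5): LHS = 1331, RHS = 341 → counterexample

That makes 5 counterexamples.

Answer: 5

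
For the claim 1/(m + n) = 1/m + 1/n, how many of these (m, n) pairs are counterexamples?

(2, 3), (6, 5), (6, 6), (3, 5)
4

Testing each pair:
(2, 3): LHS = 1/5, RHS = 5/6 → counterexample
(6, 5): LHS = 1/11, RHS = 11/30 → counterexample
(6, 6): LHS = 1/12, RHS = 1/3 → counterexample
(3, 5): LHS = 1/8, RHS = 8/15 → counterexample

That makes 4 counterexamples.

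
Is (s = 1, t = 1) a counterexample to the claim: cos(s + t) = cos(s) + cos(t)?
Substituting s = 1, t = 1:
LHS = cos(1 + 1) = cos(2) ≈ -0.4161
RHS = cos(1) + cos(1) = 2·cos(1) ≈ 1.081

Since LHS ≠ RHS, this pair disproves the claim.

Answer: Yes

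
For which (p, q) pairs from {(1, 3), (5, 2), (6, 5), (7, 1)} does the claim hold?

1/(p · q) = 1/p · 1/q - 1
None

Testing each pair:
(1, 3): LHS = 1/3, RHS = -2/3 → fails
(5, 2): LHS = 1/10, RHS = -9/10 → fails
(6, 5): LHS = 1/30, RHS = -29/30 → fails
(7, 1): LHS = 1/7, RHS = -6/7 → fails

No pair satisfies the claim.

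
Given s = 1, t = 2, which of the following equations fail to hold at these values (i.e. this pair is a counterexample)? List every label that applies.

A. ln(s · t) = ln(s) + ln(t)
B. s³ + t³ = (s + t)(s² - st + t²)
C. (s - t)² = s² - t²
C

Evaluating each claim at the given values:
A. LHS = ln(2) ≈ 0.6931, RHS = ln(2) ≈ 0.6931 → holds here (LHS = RHS)
B. LHS = 9, RHS = 9 → holds here (LHS = RHS)
C. LHS = 1, RHS = -3 → fails here (LHS ≠ RHS)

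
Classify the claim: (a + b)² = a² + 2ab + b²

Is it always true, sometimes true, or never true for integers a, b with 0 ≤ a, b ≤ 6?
Always true

The identity holds for every pair in the range. For instance at (a, b) = (5, 3): both sides equal 64.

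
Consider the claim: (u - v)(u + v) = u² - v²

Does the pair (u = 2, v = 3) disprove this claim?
No

Substituting u = 2, v = 3:
LHS = (2 - 3)(2 + 3) = -5
RHS = 2² - 3² = -5

The sides agree, so this pair does not disprove the claim.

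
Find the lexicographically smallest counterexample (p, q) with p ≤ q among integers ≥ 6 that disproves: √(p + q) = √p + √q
Substituting (6, 6) into the claim:
LHS = √(6 + 6) = 2·√(3) ≈ 3.464
RHS = √6 + √6 = 2·√(6) ≈ 4.899

Since LHS ≠ RHS, this pair disproves the claim, and no lexicographically smaller pair (p ≤ q, integers ≥ 6) does.

For instance (9, 10) is also a counterexample (LHS = √(19) ≈ 4.359, RHS = 3 + √(10) ≈ 6.162), but it's lexicographically larger.

Answer: (p, q) = (6, 6)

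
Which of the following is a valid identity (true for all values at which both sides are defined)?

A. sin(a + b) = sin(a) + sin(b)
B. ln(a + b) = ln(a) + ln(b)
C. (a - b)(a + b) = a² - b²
C

A: fails at (4, 5) — LHS = sin(9) ≈ 0.4121, RHS = sin(5) + sin(4) ≈ -1.716.
B: fails at (3, 4) — LHS = ln(7) ≈ 1.946, RHS = ln(3) + ln(4) ≈ 2.485.
C: holds — e.g. at (2, 7), both sides equal -45.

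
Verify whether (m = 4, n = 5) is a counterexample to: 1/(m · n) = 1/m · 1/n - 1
Substituting m = 4, n = 5:
LHS = 1/(4 · 5) = 1/20
RHS = 1/4 · 1/5 - 1 = -19/20

Since LHS ≠ RHS, this pair disproves the claim.

Answer: Yes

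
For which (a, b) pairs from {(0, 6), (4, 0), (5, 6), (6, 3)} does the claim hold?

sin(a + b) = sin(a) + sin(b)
(0, 6), (4, 0)

Testing each pair:
(0, 6): LHS = sin(6) ≈ -0.2794, RHS = sin(6) ≈ -0.2794 → holds
(4, 0): LHS = sin(4) ≈ -0.7568, RHS = sin(4) ≈ -0.7568 → holds
(5, 6): LHS = sin(11) ≈ -1, RHS = sin(5) + sin(6) ≈ -1.238 → fails
(6, 3): LHS = sin(9) ≈ 0.4121, RHS = sin(6) + sin(3) ≈ -0.1383 → fails

2 of 4 pairs satisfy the claim.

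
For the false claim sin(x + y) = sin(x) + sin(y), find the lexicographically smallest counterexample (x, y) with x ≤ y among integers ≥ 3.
(x, y) = (3, 3)

Substituting (3, 3) into the claim:
LHS = sin(3 + 3) = sin(6) ≈ -0.2794
RHS = sin(3) + sin(3) = 2·sin(3) ≈ 0.2822

Since LHS ≠ RHS, this pair disproves the claim, and no lexicographically smaller pair (x ≤ y, integers ≥ 3) does.

For instance (4, 10) is also a counterexample (LHS = sin(14) ≈ 0.9906, RHS = sin(4) + sin(10) ≈ -1.301), but it's lexicographically larger.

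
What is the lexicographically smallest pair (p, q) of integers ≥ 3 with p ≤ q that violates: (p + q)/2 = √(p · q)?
(p, q) = (3, 4)

At (3, 3): both sides equal 3, so it holds there.

Substituting (3, 4) into the claim:
LHS = (3 + 4)/2 = 7/2
RHS = √(3 · 4) = 2·√(3) ≈ 3.464

Since LHS ≠ RHS, this pair disproves the claim, and no lexicographically smaller pair (p ≤ q, integers ≥ 3) does.

For instance (5, 10) is also a counterexample (LHS = 15/2, RHS = 5·√(2) ≈ 7.071), but it's lexicographically larger.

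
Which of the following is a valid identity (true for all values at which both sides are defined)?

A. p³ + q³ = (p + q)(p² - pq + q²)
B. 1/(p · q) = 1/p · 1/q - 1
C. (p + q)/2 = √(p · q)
A

A: holds — e.g. at (1, 1), both sides equal 2.
B: fails at (2, 7) — LHS = 1/14, RHS = -13/14.
C: fails at (3, 4) — LHS = 7/2, RHS = 2·√(3) ≈ 3.464.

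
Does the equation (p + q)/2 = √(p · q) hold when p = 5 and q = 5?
Holds

Substituting p = 5, q = 5:

LHS = (5 + 5)/2 = 5
RHS = √(5 · 5) = 5

LHS = RHS, so the equation holds at this point.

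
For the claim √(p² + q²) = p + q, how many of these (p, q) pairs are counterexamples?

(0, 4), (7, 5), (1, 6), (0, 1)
2

Testing each pair:
(0, 4): LHS = 4, RHS = 4 → satisfies claim
(7, 5): LHS = √(74) ≈ 8.602, RHS = 12 → counterexample
(1, 6): LHS = √(37) ≈ 6.083, RHS = 7 → counterexample
(0, 1): LHS = 1, RHS = 1 → satisfies claim

That makes 2 counterexamples.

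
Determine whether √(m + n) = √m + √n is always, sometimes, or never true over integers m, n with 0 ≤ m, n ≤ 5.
Sometimes true

It holds at (m, n) = (2, 0) (both sides equal √(2) ≈ 1.414), but fails at (m, n) = (2, 1) (LHS = √(3) ≈ 1.732, RHS = 1 + √(2) ≈ 2.414).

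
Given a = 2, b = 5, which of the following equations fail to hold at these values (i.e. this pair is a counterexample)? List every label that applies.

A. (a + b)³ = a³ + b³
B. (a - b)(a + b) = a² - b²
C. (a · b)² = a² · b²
Evaluating each claim at the given values:
A. LHS = 343, RHS = 133 → fails here (LHS ≠ RHS)
B. LHS = -21, RHS = -21 → holds here (LHS = RHS)
C. LHS = 100, RHS = 100 → holds here (LHS = RHS)

Answer: A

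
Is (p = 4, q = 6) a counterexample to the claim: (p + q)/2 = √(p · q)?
Yes

Substituting p = 4, q = 6:
LHS = (4 + 6)/2 = 5
RHS = √(4 · 6) = 2·√(6) ≈ 4.899

Since LHS ≠ RHS, this pair disproves the claim.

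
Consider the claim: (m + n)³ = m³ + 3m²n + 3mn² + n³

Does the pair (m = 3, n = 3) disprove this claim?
Substituting m = 3, n = 3:
LHS = (3 + 3)³ = 216
RHS = 3³ + 3·3²·3 + 3·3·3² + 3³ = 216

The sides agree, so this pair does not disprove the claim.

Answer: No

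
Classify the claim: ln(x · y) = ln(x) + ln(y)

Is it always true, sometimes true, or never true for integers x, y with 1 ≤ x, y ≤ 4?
Always true

The identity holds for every pair in the range. For instance at (x, y) = (4, 4): both sides equal ln(16) ≈ 2.773.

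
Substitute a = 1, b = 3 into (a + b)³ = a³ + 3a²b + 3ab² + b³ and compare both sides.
LHS = (1 + 3)³ = 64
RHS = 1³ + 3·1²·3 + 3·1·3² + 3³ = 64

LHS = RHS: the two sides agree.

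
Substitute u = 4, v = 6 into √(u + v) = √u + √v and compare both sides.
LHS = √(4 + 6) = √(10) ≈ 3.162
RHS = √4 + √6 = 2 + √(6) ≈ 4.449

LHS ≠ RHS (they differ by about 1.287), so the equation does not hold here.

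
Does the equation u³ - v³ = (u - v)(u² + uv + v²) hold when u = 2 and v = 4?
Substituting u = 2, v = 4:

LHS = 2³ - 4³ = -56
RHS = (2 - 4)(2² + 2·4 + 4²) = -56

LHS = RHS, so the equation holds at this point.

Answer: Holds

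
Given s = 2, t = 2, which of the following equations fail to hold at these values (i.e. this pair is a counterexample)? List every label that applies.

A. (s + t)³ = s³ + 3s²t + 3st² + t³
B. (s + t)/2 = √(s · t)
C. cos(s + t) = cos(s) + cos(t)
C

Evaluating each claim at the given values:
A. LHS = 64, RHS = 64 → holds here (LHS = RHS)
B. LHS = 2, RHS = 2 → holds here (LHS = RHS)
C. LHS = cos(4) ≈ -0.6536, RHS = 2·cos(2) ≈ -0.8323 → fails here (LHS ≠ RHS)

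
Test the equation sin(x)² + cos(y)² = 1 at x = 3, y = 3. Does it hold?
Holds

Substituting x = 3, y = 3:

LHS = sin(3)² + cos(3)² = 1
RHS = 1

LHS = RHS, so the equation holds at this point.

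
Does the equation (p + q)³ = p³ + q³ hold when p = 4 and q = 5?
Substituting p = 4, q = 5:

LHS = (4 + 5)³ = 729
RHS = 4³ + 5³ = 189

LHS ≠ RHS, so the equation does not hold at this point.

Answer: Fails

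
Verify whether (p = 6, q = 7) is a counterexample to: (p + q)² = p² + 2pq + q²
Substituting p = 6, q = 7:
LHS = (6 + 7)² = 169
RHS = 6² + 2·6·7 + 7² = 169

The sides agree, so this pair does not disprove the claim.

Answer: No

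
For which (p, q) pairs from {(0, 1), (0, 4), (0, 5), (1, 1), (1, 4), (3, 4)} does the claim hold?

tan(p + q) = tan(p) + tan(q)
(0, 1), (0, 4), (0, 5)

Testing each pair:
(0, 1): LHS = tan(1) ≈ 1.557, RHS = tan(1) ≈ 1.557 → holds
(0, 4): LHS = tan(4) ≈ 1.158, RHS = tan(4) ≈ 1.158 → holds
(0, 5): LHS = tan(5) ≈ -3.381, RHS = tan(5) ≈ -3.381 → holds
(1, 1): LHS = tan(2) ≈ -2.185, RHS = 2·tan(1) ≈ 3.115 → fails
(1, 4): LHS = tan(5) ≈ -3.381, RHS = tan(4) + tan(1) ≈ 2.715 → fails
(3, 4): LHS = tan(7) ≈ 0.8714, RHS = tan(3) + tan(4) ≈ 1.015 → fails

3 of 6 pairs satisfy the claim.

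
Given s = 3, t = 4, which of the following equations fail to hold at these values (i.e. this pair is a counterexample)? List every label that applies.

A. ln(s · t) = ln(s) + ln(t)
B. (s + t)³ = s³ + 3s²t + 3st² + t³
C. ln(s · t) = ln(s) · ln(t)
Evaluating each claim at the given values:
A. LHS = ln(12) ≈ 2.485, RHS = ln(3) + ln(4) ≈ 2.485 → holds here (LHS = RHS)
B. LHS = 343, RHS = 343 → holds here (LHS = RHS)
C. LHS = ln(12) ≈ 2.485, RHS = ln(3)·ln(4) ≈ 1.523 → fails here (LHS ≠ RHS)

Answer: C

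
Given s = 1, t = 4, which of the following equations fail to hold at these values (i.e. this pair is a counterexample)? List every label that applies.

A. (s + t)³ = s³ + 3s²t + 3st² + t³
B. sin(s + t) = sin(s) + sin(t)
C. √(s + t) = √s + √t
B, C

Evaluating each claim at the given values:
A. LHS = 125, RHS = 125 → holds here (LHS = RHS)
B. LHS = sin(5) ≈ -0.9589, RHS = sin(4) + sin(1) ≈ 0.08467 → fails here (LHS ≠ RHS)
C. LHS = √(5) ≈ 2.236, RHS = 3 → fails here (LHS ≠ RHS)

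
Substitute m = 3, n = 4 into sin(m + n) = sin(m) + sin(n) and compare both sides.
LHS = sin(3 + 4) = sin(7) ≈ 0.657
RHS = sin(3) + sin(4) ≈ -0.6157

LHS ≠ RHS (they differ by about 1.273), so the equation does not hold here.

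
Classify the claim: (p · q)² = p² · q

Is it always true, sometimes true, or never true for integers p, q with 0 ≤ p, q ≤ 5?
Sometimes true

It holds at (p, q) = (3, 1) (both sides equal 9), but fails at (p, q) = (3, 5) (LHS = 225, RHS = 45).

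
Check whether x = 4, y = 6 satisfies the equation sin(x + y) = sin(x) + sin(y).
Substituting x = 4, y = 6:

LHS = sin(4 + 6) = sin(10) ≈ -0.544
RHS = sin(4) + sin(6) ≈ -1.036

LHS ≠ RHS, so the equation does not hold at this point.

Answer: Fails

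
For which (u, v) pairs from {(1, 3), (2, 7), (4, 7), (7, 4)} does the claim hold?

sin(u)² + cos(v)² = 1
None

Testing each pair:
(1, 3): LHS = sin(1)² + cos(3)² ≈ 1.688, RHS = 1 → fails
(2, 7): LHS = cos(7)² + sin(2)² ≈ 1.395, RHS = 1 → fails
(4, 7): LHS = cos(7)² + sin(4)² ≈ 1.141, RHS = 1 → fails
(7, 4): LHS = cos(4)² + sin(7)² ≈ 0.8589, RHS = 1 → fails

No pair satisfies the claim.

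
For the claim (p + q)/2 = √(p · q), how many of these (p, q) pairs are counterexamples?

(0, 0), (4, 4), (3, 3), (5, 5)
0

Testing each pair:
(0, 0): LHS = 0, RHS = 0 → satisfies claim
(4, 4): LHS = 4, RHS = 4 → satisfies claim
(3, 3): LHS = 3, RHS = 3 → satisfies claim
(5, 5): LHS = 5, RHS = 5 → satisfies claim

That makes 0 counterexamples.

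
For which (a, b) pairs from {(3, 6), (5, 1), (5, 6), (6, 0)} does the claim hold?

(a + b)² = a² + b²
(6, 0)

Testing each pair:
(3, 6): LHS = 81, RHS = 45 → fails
(5, 1): LHS = 36, RHS = 26 → fails
(5, 6): LHS = 121, RHS = 61 → fails
(6, 0): LHS = 36, RHS = 36 → holds

1 of 4 pairs satisfies the claim.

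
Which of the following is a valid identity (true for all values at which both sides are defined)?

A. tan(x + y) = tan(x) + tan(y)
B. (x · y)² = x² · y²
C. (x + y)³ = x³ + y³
B

A: fails at (1, 5) — LHS = tan(6) ≈ -0.291, RHS = tan(5) + tan(1) ≈ -1.823.
B: holds — e.g. at (0, 1), both sides equal 0.
C: fails at (4, 6) — LHS = 1000, RHS = 280.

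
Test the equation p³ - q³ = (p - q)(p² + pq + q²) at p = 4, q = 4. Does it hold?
Holds

Substituting p = 4, q = 4:

LHS = 4³ - 4³ = 0
RHS = (4 - 4)(4² + 4·4 + 4²) = 0

LHS = RHS, so the equation holds at this point.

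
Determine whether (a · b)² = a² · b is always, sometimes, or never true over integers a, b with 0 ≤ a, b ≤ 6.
It holds at (a, b) = (0, 4) (both sides equal 0), but fails at (a, b) = (6, 3) (LHS = 324, RHS = 108).

Answer: Sometimes true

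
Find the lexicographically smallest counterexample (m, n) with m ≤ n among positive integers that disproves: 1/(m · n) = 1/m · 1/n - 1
Substituting (1, 1) into the claim:
LHS = 1/(1 · 1) = 1
RHS = 1/1 · 1/1 - 1 = 0

Since LHS ≠ RHS, this pair disproves the claim, and no lexicographically smaller pair (m ≤ n, positive integers) does.

For instance (6, 6) is also a counterexample (LHS = 1/36, RHS = -35/36), but it's lexicographically larger.

Answer: (m, n) = (1, 1)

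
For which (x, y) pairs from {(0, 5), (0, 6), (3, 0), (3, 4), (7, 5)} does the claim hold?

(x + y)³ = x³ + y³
Testing each pair:
(0, 5): LHS = 125, RHS = 125 → holds
(0, 6): LHS = 216, RHS = 216 → holds
(3, 0): LHS = 27, RHS = 27 → holds
(3, 4): LHS = 343, RHS = 91 → fails
(7, 5): LHS = 1728, RHS = 468 → fails

3 of 5 pairs satisfy the claim.

Answer: (0, 5), (0, 6), (3, 0)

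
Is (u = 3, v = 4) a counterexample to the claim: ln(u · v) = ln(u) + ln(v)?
Substituting u = 3, v = 4:
LHS = ln(3 · 4) = ln(12) ≈ 2.485
RHS = ln(3) + ln(4) ≈ 2.485

The sides agree, so this pair does not disprove the claim.

Answer: No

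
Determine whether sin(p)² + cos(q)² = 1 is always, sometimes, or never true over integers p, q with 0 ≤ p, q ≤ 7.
It holds at (p, q) = (1, 1) (both sides equal 1), but fails at (p, q) = (5, 6) (LHS = sin(5)² + cos(6)² ≈ 1.841, RHS = 1).

Answer: Sometimes true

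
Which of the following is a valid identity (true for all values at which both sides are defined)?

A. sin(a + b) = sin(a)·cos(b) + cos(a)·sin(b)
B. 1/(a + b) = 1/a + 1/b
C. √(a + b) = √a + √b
A

A: holds — e.g. at (4, 4), both sides equal sin(8) ≈ 0.9894.
B: fails at (3, 5) — LHS = 1/8, RHS = 8/15.
C: fails at (1, 5) — LHS = √(6) ≈ 2.449, RHS = 1 + √(5) ≈ 3.236.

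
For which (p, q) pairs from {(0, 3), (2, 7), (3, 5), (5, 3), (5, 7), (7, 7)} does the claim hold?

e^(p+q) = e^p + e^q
None

Testing each pair:
(0, 3): LHS = e^3 ≈ 20.09, RHS = 1 + e^3 ≈ 21.09 → fails
(2, 7): LHS = e^9 ≈ 8103, RHS = e^2 + e^7 ≈ 1104 → fails
(3, 5): LHS = e^8 ≈ 2981, RHS = e^3 + e^5 ≈ 168.5 → fails
(5, 3): LHS = e^8 ≈ 2981, RHS = e^3 + e^5 ≈ 168.5 → fails
(5, 7): LHS = e^12 ≈ 162754.8, RHS = e^5 + e^7 ≈ 1245 → fails
(7, 7): LHS = e^14 ≈ 1202604.3, RHS = 2·e^7 ≈ 2193 → fails

No pair satisfies the claim.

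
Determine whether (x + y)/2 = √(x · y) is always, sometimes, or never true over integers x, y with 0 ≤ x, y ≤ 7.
Sometimes true

It holds at (x, y) = (1, 1) (both sides equal 1), but fails at (x, y) = (2, 4) (LHS = 3, RHS = 2·√(2) ≈ 2.828).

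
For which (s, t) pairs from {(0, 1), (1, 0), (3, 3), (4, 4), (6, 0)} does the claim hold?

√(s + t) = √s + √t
(0, 1), (1, 0), (6, 0)

Testing each pair:
(0, 1): LHS = 1, RHS = 1 → holds
(1, 0): LHS = 1, RHS = 1 → holds
(3, 3): LHS = √(6) ≈ 2.449, RHS = 2·√(3) ≈ 3.464 → fails
(4, 4): LHS = 2·√(2) ≈ 2.828, RHS = 4 → fails
(6, 0): LHS = √(6) ≈ 2.449, RHS = √(6) ≈ 2.449 → holds

3 of 5 pairs satisfy the claim.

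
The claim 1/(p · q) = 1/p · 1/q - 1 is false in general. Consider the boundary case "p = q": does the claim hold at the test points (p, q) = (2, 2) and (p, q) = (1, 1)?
No, fails at both test points

At (2, 2): LHS = 1/4 ≠ RHS = -3/4
At (1, 1): LHS = 1 ≠ RHS = 0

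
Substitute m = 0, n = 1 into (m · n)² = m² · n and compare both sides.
LHS = (0 · 1)² = 0
RHS = 0² · 1 = 0

LHS = RHS: the two sides agree.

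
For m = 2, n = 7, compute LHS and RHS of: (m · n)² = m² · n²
LHS = (2 · 7)² = 196
RHS = 2² · 7² = 196

LHS = RHS: the two sides agree.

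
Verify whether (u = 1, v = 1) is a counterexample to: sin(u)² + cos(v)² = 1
No

Substituting u = 1, v = 1:
LHS = sin(1)² + cos(1)² = 1
RHS = 1

The sides agree, so this pair does not disprove the claim.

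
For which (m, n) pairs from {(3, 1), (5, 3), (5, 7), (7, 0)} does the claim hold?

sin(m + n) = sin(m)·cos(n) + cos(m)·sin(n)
Testing each pair:
(3, 1): LHS = sin(4) ≈ -0.7568, RHS = sin(1)·cos(3) + sin(3)·cos(1) ≈ -0.7568 → holds
(5, 3): LHS = sin(8) ≈ 0.9894, RHS = sin(3)·cos(5) + sin(5)·cos(3) ≈ 0.9894 → holds
(5, 7): LHS = sin(12) ≈ -0.5366, RHS = sin(5)·cos(7) + sin(7)·cos(5) ≈ -0.5366 → holds
(7, 0): LHS = sin(7) ≈ 0.657, RHS = sin(7) ≈ 0.657 → holds

Every pair satisfies the claim.

Answer: All pairs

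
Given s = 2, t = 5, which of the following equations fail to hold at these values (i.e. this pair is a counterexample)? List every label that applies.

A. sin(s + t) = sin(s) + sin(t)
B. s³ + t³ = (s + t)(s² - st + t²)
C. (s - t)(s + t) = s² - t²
Evaluating each claim at the given values:
A. LHS = sin(7) ≈ 0.657, RHS = sin(5) + sin(2) ≈ -0.04963 → fails here (LHS ≠ RHS)
B. LHS = 133, RHS = 133 → holds here (LHS = RHS)
C. LHS = -21, RHS = -21 → holds here (LHS = RHS)

Answer: A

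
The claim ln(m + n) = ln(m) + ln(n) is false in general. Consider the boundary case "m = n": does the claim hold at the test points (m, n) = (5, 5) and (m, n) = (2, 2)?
Only at (2, 2)

At (5, 5): LHS = ln(10) ≈ 2.303 ≠ RHS = 2·ln(5) ≈ 3.219
At (2, 2): LHS = ln(4) ≈ 1.386, RHS = 2·ln(2) ≈ 1.386 → equal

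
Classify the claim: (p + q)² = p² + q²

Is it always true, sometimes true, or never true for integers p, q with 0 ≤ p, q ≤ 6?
It holds at (p, q) = (0, 1) (both sides equal 1), but fails at (p, q) = (4, 3) (LHS = 49, RHS = 25).

Answer: Sometimes true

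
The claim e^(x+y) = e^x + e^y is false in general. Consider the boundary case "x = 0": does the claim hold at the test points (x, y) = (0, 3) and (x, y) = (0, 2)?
No, fails at both test points

At (0, 3): LHS = e^3 ≈ 20.09 ≠ RHS = 1 + e^3 ≈ 21.09
At (0, 2): LHS = e^2 ≈ 7.389 ≠ RHS = 1 + e^2 ≈ 8.389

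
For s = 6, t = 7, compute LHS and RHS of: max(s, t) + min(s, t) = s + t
LHS = max(6, 7) + min(6, 7) = 13
RHS = 6 + 7 = 13

LHS = RHS: the two sides agree.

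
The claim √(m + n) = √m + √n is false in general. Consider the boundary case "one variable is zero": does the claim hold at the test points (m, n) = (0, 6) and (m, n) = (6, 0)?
Yes, holds at both test points

At (0, 6): LHS = √(6) ≈ 2.449, RHS = √(6) ≈ 2.449 → equal
At (6, 0): LHS = √(6) ≈ 2.449, RHS = √(6) ≈ 2.449 → equal

So the claim does hold at both of these boundary points, even though it is not an identity.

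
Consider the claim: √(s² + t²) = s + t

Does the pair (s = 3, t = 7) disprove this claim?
Yes

Substituting s = 3, t = 7:
LHS = √(3² + 7²) = √(58) ≈ 7.616
RHS = 3 + 7 = 10

Since LHS ≠ RHS, this pair disproves the claim.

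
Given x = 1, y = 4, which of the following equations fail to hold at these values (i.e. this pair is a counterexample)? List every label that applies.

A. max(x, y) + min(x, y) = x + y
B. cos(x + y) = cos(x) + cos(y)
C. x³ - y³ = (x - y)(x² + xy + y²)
B

Evaluating each claim at the given values:
A. LHS = 5, RHS = 5 → holds here (LHS = RHS)
B. LHS = cos(5) ≈ 0.2837, RHS = cos(4) + cos(1) ≈ -0.1133 → fails here (LHS ≠ RHS)
C. LHS = -63, RHS = -63 → holds here (LHS = RHS)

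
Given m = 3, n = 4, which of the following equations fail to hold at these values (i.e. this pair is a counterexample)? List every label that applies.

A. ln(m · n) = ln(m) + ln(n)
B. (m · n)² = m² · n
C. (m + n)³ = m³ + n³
B, C

Evaluating each claim at the given values:
A. LHS = ln(12) ≈ 2.485, RHS = ln(3) + ln(4) ≈ 2.485 → holds here (LHS = RHS)
B. LHS = 144, RHS = 36 → fails here (LHS ≠ RHS)
C. LHS = 343, RHS = 91 → fails here (LHS ≠ RHS)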